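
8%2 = 0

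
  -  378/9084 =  - 1 + 1451/1514 = -  0.04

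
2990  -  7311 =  - 4321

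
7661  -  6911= 750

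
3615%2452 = 1163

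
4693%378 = 157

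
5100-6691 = - 1591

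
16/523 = 16/523 = 0.03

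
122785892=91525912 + 31259980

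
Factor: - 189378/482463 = -2^1*3^1*7^1*107^( - 1) = - 42/107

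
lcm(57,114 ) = 114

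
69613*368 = 25617584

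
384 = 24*16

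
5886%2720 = 446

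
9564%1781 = 659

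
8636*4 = 34544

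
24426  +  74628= 99054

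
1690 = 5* 338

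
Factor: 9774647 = 9774647^1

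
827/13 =63  +  8/13  =  63.62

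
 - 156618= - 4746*33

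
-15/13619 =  - 15/13619 = - 0.00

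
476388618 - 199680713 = 276707905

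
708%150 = 108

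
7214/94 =76 + 35/47 = 76.74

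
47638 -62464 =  - 14826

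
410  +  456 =866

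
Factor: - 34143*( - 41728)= 2^8 * 3^1*19^1*163^1*599^1  =  1424719104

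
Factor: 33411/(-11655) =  - 43/15 =- 3^( - 1)*5^( - 1) * 43^1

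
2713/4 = 2713/4=678.25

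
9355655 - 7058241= 2297414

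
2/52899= 2/52899 = 0.00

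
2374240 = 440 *5396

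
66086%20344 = 5054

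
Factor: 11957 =11^1 * 1087^1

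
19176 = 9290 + 9886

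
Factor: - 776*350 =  - 2^4*5^2*7^1*97^1 = - 271600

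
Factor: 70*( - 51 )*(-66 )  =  235620 = 2^2 * 3^2*5^1*7^1*11^1*17^1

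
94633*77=7286741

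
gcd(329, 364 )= 7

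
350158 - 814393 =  - 464235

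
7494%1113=816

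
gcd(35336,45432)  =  5048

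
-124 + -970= - 1094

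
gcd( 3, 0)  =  3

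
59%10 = 9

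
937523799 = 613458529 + 324065270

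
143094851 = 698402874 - 555308023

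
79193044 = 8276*9569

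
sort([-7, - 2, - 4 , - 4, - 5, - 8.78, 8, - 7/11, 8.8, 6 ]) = [ -8.78, - 7, - 5,-4, - 4, - 2, - 7/11, 6, 8, 8.8]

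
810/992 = 405/496 = 0.82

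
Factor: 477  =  3^2*53^1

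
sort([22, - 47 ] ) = [-47,22] 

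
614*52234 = 32071676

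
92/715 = 92/715=0.13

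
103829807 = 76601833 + 27227974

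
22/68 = 11/34 = 0.32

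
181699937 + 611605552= 793305489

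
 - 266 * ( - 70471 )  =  18745286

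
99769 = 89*1121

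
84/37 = 2  +  10/37 =2.27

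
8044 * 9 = 72396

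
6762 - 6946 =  - 184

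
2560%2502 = 58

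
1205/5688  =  1205/5688 = 0.21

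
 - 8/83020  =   - 2/20755 = -0.00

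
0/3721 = 0 = 0.00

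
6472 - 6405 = 67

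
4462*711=3172482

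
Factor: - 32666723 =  - 32666723^1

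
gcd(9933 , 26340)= 3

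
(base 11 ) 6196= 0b10000000010100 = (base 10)8212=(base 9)12234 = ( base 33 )7HS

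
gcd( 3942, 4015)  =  73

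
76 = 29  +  47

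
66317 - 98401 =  - 32084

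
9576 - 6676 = 2900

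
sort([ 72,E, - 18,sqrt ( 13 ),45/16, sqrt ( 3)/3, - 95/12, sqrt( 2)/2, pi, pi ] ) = [ - 18, - 95/12, sqrt( 3) /3,sqrt ( 2 ) /2, E, 45/16,pi,pi, sqrt(13 ), 72 ] 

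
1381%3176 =1381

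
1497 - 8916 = -7419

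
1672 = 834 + 838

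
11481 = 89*129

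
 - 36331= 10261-46592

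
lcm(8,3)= 24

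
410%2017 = 410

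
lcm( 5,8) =40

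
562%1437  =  562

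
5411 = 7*773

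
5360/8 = 670  =  670.00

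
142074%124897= 17177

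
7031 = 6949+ 82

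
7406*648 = 4799088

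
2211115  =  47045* 47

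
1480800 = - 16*(  -  92550)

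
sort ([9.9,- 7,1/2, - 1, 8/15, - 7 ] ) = [-7, - 7,  -  1, 1/2 , 8/15, 9.9]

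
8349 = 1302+7047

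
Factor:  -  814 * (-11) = 2^1*11^2*37^1 =8954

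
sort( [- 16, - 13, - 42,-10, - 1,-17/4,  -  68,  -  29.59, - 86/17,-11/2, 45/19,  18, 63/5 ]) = [ - 68, - 42, - 29.59, - 16, - 13,  -  10,-11/2,-86/17 , - 17/4,-1, 45/19, 63/5, 18]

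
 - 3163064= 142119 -3305183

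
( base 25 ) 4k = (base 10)120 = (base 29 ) 44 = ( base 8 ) 170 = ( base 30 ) 40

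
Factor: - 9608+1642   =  -7966 = - 2^1*7^1*569^1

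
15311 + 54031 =69342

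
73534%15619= 11058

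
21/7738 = 21/7738 = 0.00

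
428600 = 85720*5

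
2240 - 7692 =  - 5452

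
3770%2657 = 1113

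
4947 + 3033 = 7980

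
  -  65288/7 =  - 65288/7 =- 9326.86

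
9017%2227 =109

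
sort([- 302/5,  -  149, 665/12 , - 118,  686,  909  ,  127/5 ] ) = [ - 149, - 118 , - 302/5 , 127/5, 665/12,  686, 909 ]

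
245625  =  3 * 81875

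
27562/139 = 198 + 40/139 = 198.29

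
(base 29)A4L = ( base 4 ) 2011203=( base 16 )2163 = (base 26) cgj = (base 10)8547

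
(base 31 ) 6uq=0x1a42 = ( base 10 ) 6722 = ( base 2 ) 1101001000010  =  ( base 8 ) 15102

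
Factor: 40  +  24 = 64 = 2^6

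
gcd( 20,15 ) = 5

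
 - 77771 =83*( - 937) 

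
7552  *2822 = 21311744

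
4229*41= 173389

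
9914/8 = 4957/4 =1239.25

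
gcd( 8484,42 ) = 42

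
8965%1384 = 661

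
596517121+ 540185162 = 1136702283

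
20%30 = 20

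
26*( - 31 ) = -806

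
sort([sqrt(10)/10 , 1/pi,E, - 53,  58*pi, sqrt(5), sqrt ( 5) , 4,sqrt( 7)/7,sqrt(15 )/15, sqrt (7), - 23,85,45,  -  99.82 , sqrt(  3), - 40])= [ - 99.82, - 53 , - 40, - 23,sqrt ( 15)/15,sqrt ( 10 ) /10,1/pi, sqrt (7)/7, sqrt( 3), sqrt(5),sqrt(5),  sqrt(7), E, 4,45, 85,  58*pi] 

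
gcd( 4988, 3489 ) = 1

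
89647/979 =89647/979  =  91.57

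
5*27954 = 139770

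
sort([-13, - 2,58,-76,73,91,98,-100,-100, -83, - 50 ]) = [-100, - 100, - 83,-76, - 50,  -  13,-2,58,73, 91 , 98]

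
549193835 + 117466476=666660311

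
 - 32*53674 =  - 1717568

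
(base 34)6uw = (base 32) 7PK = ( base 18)16be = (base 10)7988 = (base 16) 1F34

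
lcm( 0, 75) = 0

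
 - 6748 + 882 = - 5866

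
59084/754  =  78 + 136/377 = 78.36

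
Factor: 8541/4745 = 3^2 * 5^( - 1 ) = 9/5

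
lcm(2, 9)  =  18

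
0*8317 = 0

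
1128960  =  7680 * 147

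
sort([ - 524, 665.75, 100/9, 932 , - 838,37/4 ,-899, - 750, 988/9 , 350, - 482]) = [ - 899, - 838, - 750, - 524,- 482,37/4,100/9,988/9,350,665.75 , 932]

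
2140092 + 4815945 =6956037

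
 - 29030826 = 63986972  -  93017798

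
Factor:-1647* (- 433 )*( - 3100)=-2210768100 = - 2^2*3^3 * 5^2*31^1*61^1 *433^1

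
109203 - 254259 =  - 145056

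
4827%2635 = 2192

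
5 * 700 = 3500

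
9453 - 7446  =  2007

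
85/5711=85/5711 = 0.01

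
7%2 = 1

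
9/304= 9/304 = 0.03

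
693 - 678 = 15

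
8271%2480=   831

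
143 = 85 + 58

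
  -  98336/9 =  - 98336/9 = -  10926.22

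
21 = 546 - 525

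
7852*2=15704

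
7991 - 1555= 6436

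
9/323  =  9/323 = 0.03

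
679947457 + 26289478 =706236935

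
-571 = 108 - 679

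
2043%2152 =2043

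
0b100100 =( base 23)1d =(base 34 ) 12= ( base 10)36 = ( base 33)13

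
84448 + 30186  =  114634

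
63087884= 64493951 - 1406067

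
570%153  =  111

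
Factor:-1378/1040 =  - 2^(  -  3) * 5^ ( - 1 )* 53^1 = - 53/40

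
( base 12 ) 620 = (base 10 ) 888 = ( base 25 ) 1ad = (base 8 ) 1570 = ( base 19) 28e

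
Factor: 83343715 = 5^1 * 7^1*13^1*113^1 * 1621^1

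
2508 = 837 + 1671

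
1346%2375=1346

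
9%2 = 1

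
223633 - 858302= - 634669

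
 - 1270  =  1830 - 3100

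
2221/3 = 740 + 1/3 = 740.33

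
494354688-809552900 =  - 315198212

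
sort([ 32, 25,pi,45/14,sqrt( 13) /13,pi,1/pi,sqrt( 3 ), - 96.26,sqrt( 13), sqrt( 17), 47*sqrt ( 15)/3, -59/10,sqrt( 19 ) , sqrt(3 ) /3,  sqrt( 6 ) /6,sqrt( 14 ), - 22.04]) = [ - 96.26, - 22.04, - 59/10,sqrt ( 13 )/13,1/pi,sqrt(6)/6,  sqrt (3) /3 , sqrt( 3), pi , pi,45/14,sqrt( 13 ), sqrt (14 ),sqrt(17 ),sqrt( 19),  25,32,  47*sqrt( 15)/3 ] 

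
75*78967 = 5922525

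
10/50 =1/5 = 0.20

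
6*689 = 4134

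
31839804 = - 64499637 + 96339441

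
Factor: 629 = 17^1*37^1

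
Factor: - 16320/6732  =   - 2^4*3^(-1 ) * 5^1*11^(- 1 ) = -  80/33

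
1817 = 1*1817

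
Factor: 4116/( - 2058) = -2^1 = -2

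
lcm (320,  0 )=0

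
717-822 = -105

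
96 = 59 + 37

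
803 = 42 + 761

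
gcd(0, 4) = 4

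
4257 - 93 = 4164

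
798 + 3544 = 4342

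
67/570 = 67/570 = 0.12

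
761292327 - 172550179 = 588742148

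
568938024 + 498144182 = 1067082206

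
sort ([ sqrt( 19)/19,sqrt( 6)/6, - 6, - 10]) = [ - 10 ,  -  6 , sqrt( 19) /19 , sqrt ( 6)/6 ]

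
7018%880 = 858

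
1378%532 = 314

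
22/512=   11/256  =  0.04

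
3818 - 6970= - 3152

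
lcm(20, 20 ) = 20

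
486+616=1102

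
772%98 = 86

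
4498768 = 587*7664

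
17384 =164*106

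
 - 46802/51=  - 918 +16/51 = - 917.69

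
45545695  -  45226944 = 318751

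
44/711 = 44/711= 0.06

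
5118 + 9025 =14143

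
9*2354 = 21186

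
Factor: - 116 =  - 2^2*29^1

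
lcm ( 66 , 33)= 66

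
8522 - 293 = 8229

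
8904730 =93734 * 95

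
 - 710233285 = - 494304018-215929267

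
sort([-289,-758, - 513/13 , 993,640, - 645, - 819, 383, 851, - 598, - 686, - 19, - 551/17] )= [ - 819,-758, - 686,-645 ,-598, - 289,- 513/13, - 551/17 , - 19, 383,  640, 851, 993]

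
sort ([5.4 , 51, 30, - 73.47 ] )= [ - 73.47, 5.4, 30, 51]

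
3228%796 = 44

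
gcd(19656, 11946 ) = 6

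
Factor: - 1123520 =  -2^6*5^1 * 3511^1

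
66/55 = 1 + 1/5 = 1.20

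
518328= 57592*9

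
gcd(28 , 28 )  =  28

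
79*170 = 13430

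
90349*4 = 361396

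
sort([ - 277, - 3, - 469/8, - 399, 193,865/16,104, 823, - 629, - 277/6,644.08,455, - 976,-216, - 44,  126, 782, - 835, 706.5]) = [ - 976,- 835, - 629,-399 , - 277, - 216, - 469/8, - 277/6, - 44, - 3,865/16,104,126, 193,455, 644.08, 706.5, 782 , 823]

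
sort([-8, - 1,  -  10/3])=[ - 8,-10/3,-1 ]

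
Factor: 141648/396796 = 156/437 = 2^2*3^1 * 13^1*19^( - 1)*23^( - 1)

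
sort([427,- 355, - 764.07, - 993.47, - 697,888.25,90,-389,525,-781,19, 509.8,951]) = [ - 993.47,-781,-764.07, -697, - 389,-355,19, 90, 427,509.8,  525,888.25,951]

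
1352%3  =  2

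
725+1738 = 2463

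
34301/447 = 34301/447 = 76.74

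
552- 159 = 393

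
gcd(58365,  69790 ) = 5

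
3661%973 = 742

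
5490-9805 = -4315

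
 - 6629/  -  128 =51 + 101/128 = 51.79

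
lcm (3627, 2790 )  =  36270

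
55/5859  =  55/5859  =  0.01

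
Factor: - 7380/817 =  - 2^2*3^2*5^1*19^( - 1) *41^1*43^( - 1 ) 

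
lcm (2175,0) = 0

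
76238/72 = 1058 + 31/36 =1058.86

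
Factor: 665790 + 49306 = 2^3*89387^1 = 715096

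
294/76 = 3 + 33/38 = 3.87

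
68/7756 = 17/1939 = 0.01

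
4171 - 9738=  - 5567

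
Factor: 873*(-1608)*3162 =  - 4438765008 = - 2^4*3^4*17^1*31^1*67^1*97^1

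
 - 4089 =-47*87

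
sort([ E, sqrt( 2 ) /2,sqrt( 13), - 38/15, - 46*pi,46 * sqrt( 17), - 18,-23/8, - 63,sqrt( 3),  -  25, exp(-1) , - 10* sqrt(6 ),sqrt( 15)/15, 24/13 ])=[-46*pi,- 63,-25, - 10*sqrt( 6 ) ,-18, - 23/8, - 38/15,sqrt( 15)/15,exp ( - 1 ), sqrt( 2)/2,sqrt(3),24/13, E,sqrt( 13 ),46 * sqrt( 17 )]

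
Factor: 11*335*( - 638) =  - 2351030 = - 2^1*5^1*11^2 * 29^1*67^1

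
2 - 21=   -19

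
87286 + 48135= 135421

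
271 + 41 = 312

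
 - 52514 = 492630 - 545144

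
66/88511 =66/88511 =0.00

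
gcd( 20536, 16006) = 302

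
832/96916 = 208/24229 = 0.01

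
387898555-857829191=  -469930636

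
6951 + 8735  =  15686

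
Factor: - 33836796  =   - 2^2*3^2*7^1*19^1*37^1  *191^1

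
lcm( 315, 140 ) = 1260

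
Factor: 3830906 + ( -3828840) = 2^1 * 1033^1  =  2066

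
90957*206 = 18737142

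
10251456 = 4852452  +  5399004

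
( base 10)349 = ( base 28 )CD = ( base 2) 101011101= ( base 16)15d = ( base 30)bj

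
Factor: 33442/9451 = 46/13 = 2^1*13^( - 1 )*23^1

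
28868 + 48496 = 77364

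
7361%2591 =2179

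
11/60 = 11/60 = 0.18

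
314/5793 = 314/5793 = 0.05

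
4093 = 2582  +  1511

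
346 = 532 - 186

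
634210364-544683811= 89526553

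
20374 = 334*61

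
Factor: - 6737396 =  - 2^2*29^1*241^2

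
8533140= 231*36940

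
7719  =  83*93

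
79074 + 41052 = 120126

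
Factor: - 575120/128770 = -728/163  =  - 2^3*7^1*13^1*163^( - 1)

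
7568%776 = 584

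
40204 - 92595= - 52391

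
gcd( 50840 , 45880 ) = 1240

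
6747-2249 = 4498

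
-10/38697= - 1 + 38687/38697 = -  0.00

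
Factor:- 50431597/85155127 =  - 79^( - 1)*1077913^( - 1 )*50431597^1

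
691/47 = 14 + 33/47= 14.70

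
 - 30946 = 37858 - 68804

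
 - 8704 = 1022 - 9726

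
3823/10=3823/10=382.30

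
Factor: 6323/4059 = 3^( - 2) * 11^( -1)*41^(- 1) * 6323^1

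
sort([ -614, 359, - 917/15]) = [- 614, - 917/15, 359 ]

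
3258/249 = 13 + 7/83 = 13.08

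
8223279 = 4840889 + 3382390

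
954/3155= 954/3155 = 0.30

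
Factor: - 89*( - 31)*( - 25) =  - 68975 = -  5^2*31^1*89^1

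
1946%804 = 338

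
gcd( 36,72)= 36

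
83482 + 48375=131857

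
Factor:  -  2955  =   - 3^1*5^1*197^1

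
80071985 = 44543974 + 35528011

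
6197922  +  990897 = 7188819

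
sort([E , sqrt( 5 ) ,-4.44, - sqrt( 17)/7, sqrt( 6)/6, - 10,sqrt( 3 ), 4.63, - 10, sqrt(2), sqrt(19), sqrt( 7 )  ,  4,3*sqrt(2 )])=[ - 10, - 10,- 4.44 , - sqrt( 17 )/7 , sqrt( 6 ) /6, sqrt( 2 ), sqrt( 3 ), sqrt( 5 ), sqrt(7), E, 4, 3*sqrt( 2), sqrt( 19 ), 4.63 ]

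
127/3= 42 + 1/3  =  42.33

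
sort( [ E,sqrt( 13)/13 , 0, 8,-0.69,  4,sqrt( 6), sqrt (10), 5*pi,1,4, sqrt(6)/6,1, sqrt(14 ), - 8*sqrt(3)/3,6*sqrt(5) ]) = [-8*sqrt(3 ) /3,-0.69,0, sqrt(13)/13, sqrt( 6)/6, 1, 1,sqrt( 6) , E, sqrt( 10),sqrt( 14), 4,4, 8, 6*sqrt( 5 ), 5*pi]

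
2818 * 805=2268490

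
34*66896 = 2274464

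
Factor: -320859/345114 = -463/498=- 2^(-1 )  *  3^( - 1 ) * 83^( - 1 )*463^1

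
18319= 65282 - 46963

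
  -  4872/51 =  - 1624/17 = - 95.53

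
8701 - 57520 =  - 48819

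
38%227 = 38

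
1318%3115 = 1318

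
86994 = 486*179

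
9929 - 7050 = 2879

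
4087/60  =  4087/60=68.12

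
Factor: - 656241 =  - 3^1 * 19^1 * 29^1*397^1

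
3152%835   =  647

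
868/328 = 217/82 = 2.65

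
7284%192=180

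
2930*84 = 246120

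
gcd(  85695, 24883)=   1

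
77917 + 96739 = 174656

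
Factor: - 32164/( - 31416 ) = 43/42  =  2^( - 1)*3^(-1 )*7^( - 1)*43^1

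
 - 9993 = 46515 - 56508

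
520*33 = 17160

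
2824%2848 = 2824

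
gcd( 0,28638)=28638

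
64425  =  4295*15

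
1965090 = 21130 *93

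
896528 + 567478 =1464006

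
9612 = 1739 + 7873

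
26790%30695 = 26790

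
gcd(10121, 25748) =1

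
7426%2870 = 1686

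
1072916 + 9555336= 10628252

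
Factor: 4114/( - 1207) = - 242/71 = - 2^1 *11^2*71^( - 1)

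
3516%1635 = 246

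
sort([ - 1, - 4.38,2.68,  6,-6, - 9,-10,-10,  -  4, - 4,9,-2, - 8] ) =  [ - 10 , - 10,  -  9,  -  8,- 6, - 4.38, - 4, - 4, - 2 ,  -  1,  2.68  ,  6,  9] 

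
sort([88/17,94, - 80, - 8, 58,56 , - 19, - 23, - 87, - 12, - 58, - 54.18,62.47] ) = [  -  87, - 80, - 58, - 54.18, - 23,-19, - 12, - 8,88/17, 56, 58,62.47,94 ] 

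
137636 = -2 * ( - 68818)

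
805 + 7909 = 8714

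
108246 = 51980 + 56266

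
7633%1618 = 1161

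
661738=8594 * 77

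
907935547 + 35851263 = 943786810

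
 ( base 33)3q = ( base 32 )3t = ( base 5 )1000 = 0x7D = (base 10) 125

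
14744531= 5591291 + 9153240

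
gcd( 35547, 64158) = 867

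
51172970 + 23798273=74971243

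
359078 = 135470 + 223608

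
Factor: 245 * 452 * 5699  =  2^2 * 5^1 * 7^2*41^1 * 113^1 * 139^1 = 631107260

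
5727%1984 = 1759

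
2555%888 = 779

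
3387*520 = 1761240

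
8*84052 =672416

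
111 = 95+16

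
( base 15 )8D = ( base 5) 1013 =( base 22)61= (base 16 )85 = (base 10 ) 133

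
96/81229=96/81229 = 0.00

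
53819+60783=114602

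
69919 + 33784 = 103703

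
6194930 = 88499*70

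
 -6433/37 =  - 174 + 5/37 = -  173.86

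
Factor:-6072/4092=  - 46/31 = - 2^1*23^1*31^( - 1 )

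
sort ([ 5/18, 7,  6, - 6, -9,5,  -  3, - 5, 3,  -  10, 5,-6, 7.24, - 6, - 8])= [-10, - 9,  -  8, - 6, - 6, - 6, - 5, - 3, 5/18 , 3,5, 5,  6,7,7.24 ] 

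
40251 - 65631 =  - 25380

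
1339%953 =386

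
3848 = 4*962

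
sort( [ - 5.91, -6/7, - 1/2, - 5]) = [-5.91, - 5, - 6/7,-1/2]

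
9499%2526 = 1921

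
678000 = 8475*80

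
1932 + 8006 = 9938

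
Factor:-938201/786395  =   - 5^(-1) * 11^1*19^1* 67^2*157279^(- 1) 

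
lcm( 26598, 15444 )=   478764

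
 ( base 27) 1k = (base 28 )1J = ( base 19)29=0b101111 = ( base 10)47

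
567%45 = 27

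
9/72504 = 1/8056= 0.00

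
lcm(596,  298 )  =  596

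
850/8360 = 85/836= 0.10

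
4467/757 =4467/757 = 5.90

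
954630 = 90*10607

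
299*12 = 3588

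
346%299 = 47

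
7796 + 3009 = 10805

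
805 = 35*23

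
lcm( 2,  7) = 14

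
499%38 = 5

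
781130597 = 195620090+585510507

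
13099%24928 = 13099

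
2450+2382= 4832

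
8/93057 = 8/93057 = 0.00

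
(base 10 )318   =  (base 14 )18a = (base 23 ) dj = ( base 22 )ea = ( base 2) 100111110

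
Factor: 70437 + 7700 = 78137^1 = 78137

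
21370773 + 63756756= 85127529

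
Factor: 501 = 3^1 * 167^1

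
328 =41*8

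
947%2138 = 947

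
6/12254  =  3/6127 = 0.00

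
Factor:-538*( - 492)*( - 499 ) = - 2^3*3^1*41^1*269^1*499^1   =  - 132083304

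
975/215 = 195/43 =4.53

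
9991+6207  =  16198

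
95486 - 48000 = 47486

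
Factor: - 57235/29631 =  - 3^(-1) * 5^1*7^(-1)*17^( - 1 ) * 83^(-1)*11447^1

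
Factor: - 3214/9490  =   - 5^(-1 )*13^( - 1)*73^(  -  1)*1607^1 = - 1607/4745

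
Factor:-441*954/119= -2^1*3^4*7^1*17^(-1 )*53^1 = -60102/17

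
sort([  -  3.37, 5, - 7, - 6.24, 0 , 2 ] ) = [ - 7, - 6.24, - 3.37,0,2,5] 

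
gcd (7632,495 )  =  9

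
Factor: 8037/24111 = 3^(-1) = 1/3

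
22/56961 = 22/56961=0.00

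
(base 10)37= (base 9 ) 41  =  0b100101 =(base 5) 122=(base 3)1101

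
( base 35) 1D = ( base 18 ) 2C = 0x30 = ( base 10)48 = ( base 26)1m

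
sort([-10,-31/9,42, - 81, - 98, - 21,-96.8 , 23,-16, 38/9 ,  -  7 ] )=[  -  98,  -  96.8 ,  -  81, - 21,-16, - 10,-7 ,-31/9, 38/9, 23,42 ] 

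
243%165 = 78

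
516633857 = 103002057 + 413631800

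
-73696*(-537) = 39574752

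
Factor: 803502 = 2^1*3^2*7^2 * 911^1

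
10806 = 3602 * 3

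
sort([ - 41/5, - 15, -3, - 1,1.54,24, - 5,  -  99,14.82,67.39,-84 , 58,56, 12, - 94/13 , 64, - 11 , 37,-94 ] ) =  [ - 99,-94,  -  84 , - 15, - 11, - 41/5 , - 94/13, - 5, - 3, - 1,1.54,12,14.82, 24, 37,  56,58, 64, 67.39 ]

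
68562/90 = 3809/5=761.80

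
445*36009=16024005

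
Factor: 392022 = 2^1 * 3^2 * 29^1 * 751^1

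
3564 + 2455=6019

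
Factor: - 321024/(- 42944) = 2^3*3^1*19^1*61^( - 1) = 456/61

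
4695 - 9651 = -4956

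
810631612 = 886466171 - 75834559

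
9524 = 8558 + 966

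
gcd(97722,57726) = 18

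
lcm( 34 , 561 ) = 1122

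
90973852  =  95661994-4688142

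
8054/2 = 4027 = 4027.00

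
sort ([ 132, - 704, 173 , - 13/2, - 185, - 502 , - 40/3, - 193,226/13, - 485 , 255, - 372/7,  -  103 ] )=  [ - 704, - 502,-485, - 193,- 185,- 103, - 372/7 , - 40/3, - 13/2, 226/13,132, 173 , 255]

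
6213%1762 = 927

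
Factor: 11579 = 11579^1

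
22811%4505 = 286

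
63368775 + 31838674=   95207449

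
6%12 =6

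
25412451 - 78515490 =- 53103039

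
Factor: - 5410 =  - 2^1*5^1*541^1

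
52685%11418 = 7013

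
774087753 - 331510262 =442577491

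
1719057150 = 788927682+930129468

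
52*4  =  208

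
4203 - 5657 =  - 1454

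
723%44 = 19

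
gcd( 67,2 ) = 1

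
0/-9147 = 0/1 = - 0.00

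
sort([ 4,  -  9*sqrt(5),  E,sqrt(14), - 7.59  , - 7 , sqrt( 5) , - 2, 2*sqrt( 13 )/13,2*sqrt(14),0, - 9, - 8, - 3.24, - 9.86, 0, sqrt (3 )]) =[ - 9 * sqrt(5), - 9.86, - 9, - 8,-7.59, - 7, - 3.24, - 2,  0,0,2 *sqrt(13)/13, sqrt(3 ),sqrt(5),E, sqrt(14), 4,2*sqrt(14)]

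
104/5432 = 13/679 = 0.02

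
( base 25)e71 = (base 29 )AHN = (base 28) BAM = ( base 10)8926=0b10001011011110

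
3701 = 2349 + 1352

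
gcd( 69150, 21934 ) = 2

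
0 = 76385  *0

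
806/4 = 403/2 = 201.50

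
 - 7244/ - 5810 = 1 + 717/2905 = 1.25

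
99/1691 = 99/1691 = 0.06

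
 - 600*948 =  -568800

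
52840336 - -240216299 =293056635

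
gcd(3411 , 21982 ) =379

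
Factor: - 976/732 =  - 4/3 = -2^2*3^( - 1)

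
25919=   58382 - 32463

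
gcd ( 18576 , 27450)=18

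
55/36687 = 55/36687 = 0.00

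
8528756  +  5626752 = 14155508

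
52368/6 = 8728 = 8728.00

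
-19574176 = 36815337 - 56389513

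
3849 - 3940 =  - 91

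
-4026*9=- 36234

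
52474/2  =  26237 = 26237.00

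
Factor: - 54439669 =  - 4481^1*12149^1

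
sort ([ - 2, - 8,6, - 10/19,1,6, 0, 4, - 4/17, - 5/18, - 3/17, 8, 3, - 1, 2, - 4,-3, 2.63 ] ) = [ - 8 , - 4, - 3, - 2, - 1,-10/19, - 5/18, - 4/17, - 3/17, 0 , 1 , 2,2.63, 3,4,6, 6 , 8] 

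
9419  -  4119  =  5300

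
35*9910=346850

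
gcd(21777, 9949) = 1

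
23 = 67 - 44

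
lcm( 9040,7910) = 63280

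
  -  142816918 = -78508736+-64308182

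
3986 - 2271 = 1715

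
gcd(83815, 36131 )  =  1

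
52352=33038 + 19314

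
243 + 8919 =9162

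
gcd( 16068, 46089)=3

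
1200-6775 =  - 5575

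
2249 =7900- 5651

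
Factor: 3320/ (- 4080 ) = -83/102 = - 2^ (-1)*3^( - 1 )*17^(-1)*83^1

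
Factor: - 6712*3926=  - 26351312 = -2^4*13^1*151^1*839^1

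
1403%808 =595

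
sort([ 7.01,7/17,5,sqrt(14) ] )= [7/17, sqrt( 14),  5,  7.01 ]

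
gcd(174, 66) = 6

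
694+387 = 1081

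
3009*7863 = 23659767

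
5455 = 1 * 5455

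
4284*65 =278460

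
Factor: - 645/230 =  - 2^(- 1)*3^1*23^ ( - 1)*43^1 = - 129/46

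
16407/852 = 5469/284= 19.26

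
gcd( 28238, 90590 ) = 2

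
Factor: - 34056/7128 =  - 43/9 = - 3^ ( - 2 )*43^1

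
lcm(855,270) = 5130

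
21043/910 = 21043/910 = 23.12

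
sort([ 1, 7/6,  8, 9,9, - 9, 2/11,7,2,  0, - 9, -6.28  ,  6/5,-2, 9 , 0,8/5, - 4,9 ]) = [ - 9, - 9, - 6.28, - 4, - 2,0,  0,2/11 , 1, 7/6,6/5, 8/5,  2, 7, 8, 9, 9,9,9 ] 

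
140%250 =140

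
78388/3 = 78388/3 = 26129.33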